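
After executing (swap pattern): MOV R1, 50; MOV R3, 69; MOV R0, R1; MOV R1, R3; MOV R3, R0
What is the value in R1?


Register state trace (swap pattern):
  MOV R1, 50  → R1 = 50
  MOV R3, 69  → R3 = 69
  MOV R0, R1  → R0 = 50  (save R1)
  MOV R1, R3  → R1 = 69  (R1 gets R3's value)
  MOV R3, R0  → R3 = 50  (R3 gets saved value)
Final: R1 = 69

69


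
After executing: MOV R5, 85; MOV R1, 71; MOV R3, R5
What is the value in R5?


Register state trace:
  MOV R5, 85  → R5 = 85
  MOV R1, 71  → R1 = 71
  MOV R3, R5  → R3 = 85
Final: R5 = 85

85


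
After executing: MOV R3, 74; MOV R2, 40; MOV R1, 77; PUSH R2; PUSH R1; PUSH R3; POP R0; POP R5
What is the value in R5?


Stack trace (top is rightmost):
  MOV R3, 74  → R3 = 74
  MOV R2, 40  → R2 = 40
  MOV R1, 77  → R1 = 77
  PUSH R2  → stack: [40]
  PUSH R1  → stack: [40, 77]
  PUSH R3  → stack: [40, 77, 74]
  POP R0  → R0 = 74, stack: [40, 77]
  POP R5  → R5 = 77, stack: [40]
Final: R5 = 77

77


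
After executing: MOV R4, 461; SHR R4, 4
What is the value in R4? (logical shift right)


Register state trace:
  MOV R4, 461  → R4 = 461
  SHR R4, 4  → R4 = 461 >> 4 = 461 // 2^4 = 28
Final: R4 = 28

28


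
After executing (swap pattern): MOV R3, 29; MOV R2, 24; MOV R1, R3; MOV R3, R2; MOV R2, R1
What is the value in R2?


Register state trace (swap pattern):
  MOV R3, 29  → R3 = 29
  MOV R2, 24  → R2 = 24
  MOV R1, R3  → R1 = 29  (save R3)
  MOV R3, R2  → R3 = 24  (R3 gets R2's value)
  MOV R2, R1  → R2 = 29  (R2 gets saved value)
Final: R2 = 29

29


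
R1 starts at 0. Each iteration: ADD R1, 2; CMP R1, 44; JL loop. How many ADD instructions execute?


Loop trace (R1 starts at 0, target 44, step 2):
  ADD #1: R1 = 0 + 2 = 2  → 2 < 44, loop
  ADD #2: R1 = 2 + 2 = 4  → 4 < 44, loop
  ADD #3: R1 = 4 + 2 = 6  → 6 < 44, loop
  ADD #4: R1 = 6 + 2 = 8  → 8 < 44, loop
  ADD #5: R1 = 8 + 2 = 10  → 10 < 44, loop
  ADD #6: R1 = 10 + 2 = 12  → 12 < 44, loop
  ADD #7: R1 = 12 + 2 = 14  → 14 < 44, loop
  ADD #8: R1 = 14 + 2 = 16  → 16 < 44, loop
  ADD #9: R1 = 16 + 2 = 18  → 18 < 44, loop
  ADD #10: R1 = 18 + 2 = 20  → 20 < 44, loop
  ADD #11: R1 = 20 + 2 = 22  → 22 < 44, loop
  ADD #12: R1 = 22 + 2 = 24  → 24 < 44, loop
  ADD #13: R1 = 24 + 2 = 26  → 26 < 44, loop
  ADD #14: R1 = 26 + 2 = 28  → 28 < 44, loop
  ADD #15: R1 = 28 + 2 = 30  → 30 < 44, loop
  ADD #16: R1 = 30 + 2 = 32  → 32 < 44, loop
  ADD #17: R1 = 32 + 2 = 34  → 34 < 44, loop
  ADD #18: R1 = 34 + 2 = 36  → 36 < 44, loop
  ADD #19: R1 = 36 + 2 = 38  → 38 < 44, loop
  ADD #20: R1 = 38 + 2 = 40  → 40 < 44, loop
  ADD #21: R1 = 40 + 2 = 42  → 42 < 44, loop
  ADD #22: R1 = 42 + 2 = 44  → 44 >= 44, exit
Total ADD instructions: 22

22


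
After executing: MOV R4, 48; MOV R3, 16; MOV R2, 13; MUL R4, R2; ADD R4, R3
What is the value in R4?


Register state trace:
  MOV R4, 48  → R4 = 48
  MOV R3, 16  → R3 = 16
  MOV R2, 13  → R2 = 13
  MUL R4, R2  → R4 = 48 * 13 = 624
  ADD R4, R3  → R4 = 624 + 16 = 640
Final: R4 = 640

640


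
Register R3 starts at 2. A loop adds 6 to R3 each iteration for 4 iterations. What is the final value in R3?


Starting value: R3 = 2
  Iter 1: R3 = 2 + 6 = 8
  Iter 2: R3 = 8 + 6 = 14
  Iter 3: R3 = 14 + 6 = 20
  Iter 4: R3 = 20 + 6 = 26
Final: R3 = 26

26


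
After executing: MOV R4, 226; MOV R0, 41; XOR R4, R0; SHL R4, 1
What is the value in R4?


Register state trace:
  MOV R4, 226  → R4 = 226 (0b11100010)
  MOV R0, 41  → R0 = 41 (0b00101001)
  XOR R4, R0  → R4 = 226 XOR 41 = 203 (0b11001011)
  SHL R4, 1  → R4 = 203 << 1 = 406
Final: R4 = 406

406


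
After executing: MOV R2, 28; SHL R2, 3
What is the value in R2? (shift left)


Register state trace:
  MOV R2, 28  → R2 = 28
  SHL R2, 3  → R2 = 28 << 3 = 28 * 2^3 = 224
Final: R2 = 224

224


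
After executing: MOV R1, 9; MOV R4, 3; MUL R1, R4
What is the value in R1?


Register state trace:
  MOV R1, 9  → R1 = 9
  MOV R4, 3  → R4 = 3
  MUL R1, R4  → R1 = 9 * 3 = 27
Final: R1 = 27

27


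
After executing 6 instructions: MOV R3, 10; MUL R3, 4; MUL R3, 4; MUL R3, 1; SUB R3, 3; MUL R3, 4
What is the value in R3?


Register state trace:
  MOV R3, 10  → R3 = 10
  MUL R3, 4  → R3 = 10 * 4 = 40
  MUL R3, 4  → R3 = 40 * 4 = 160
  MUL R3, 1  → R3 = 160 * 1 = 160
  SUB R3, 3  → R3 = 160 - 3 = 157
  MUL R3, 4  → R3 = 157 * 4 = 628
Final: R3 = 628

628


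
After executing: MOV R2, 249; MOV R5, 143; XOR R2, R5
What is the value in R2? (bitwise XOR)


Register state trace:
  MOV R2, 249  → R2 = 249 (0b11111001)
  MOV R5, 143  → R5 = 143 (0b10001111)
  XOR R2, R5  → R2 = 249 XOR 143 = 118 (0b01110110)
Final: R2 = 118

118


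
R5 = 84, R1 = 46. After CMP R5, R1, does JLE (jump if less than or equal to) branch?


Trace:
  R5 = 84, R1 = 46
  CMP R5, R1  → compares 84 vs 46
  JLE checks: is 84 less than or equal to 46?
  84 > 46, so condition is false
Branch taken: No

No


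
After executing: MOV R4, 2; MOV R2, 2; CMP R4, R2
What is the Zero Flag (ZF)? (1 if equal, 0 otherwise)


Register state trace:
  MOV R4, 2  → R4 = 2
  MOV R2, 2  → R2 = 2
  CMP R4, R2  → computes 2 - 2 = 0
  Result is zero, so values are equal
ZF = 1

1


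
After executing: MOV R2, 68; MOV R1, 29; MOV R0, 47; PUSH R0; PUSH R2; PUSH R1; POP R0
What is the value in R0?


Stack trace (top is rightmost):
  MOV R2, 68  → R2 = 68
  MOV R1, 29  → R1 = 29
  MOV R0, 47  → R0 = 47
  PUSH R0  → stack: [47]
  PUSH R2  → stack: [47, 68]
  PUSH R1  → stack: [47, 68, 29]
  POP R0  → R0 = 29, stack: [47, 68]
Final: R0 = 29

29


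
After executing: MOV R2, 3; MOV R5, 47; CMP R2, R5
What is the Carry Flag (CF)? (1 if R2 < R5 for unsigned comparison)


Register state trace:
  MOV R2, 3  → R2 = 3
  MOV R5, 47  → R5 = 47
  CMP R2, R5  → unsigned 3 - 47: borrow occurs
  3 < 47, so CF = 1
CF = 1

1


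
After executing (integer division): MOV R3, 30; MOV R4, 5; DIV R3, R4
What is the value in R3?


Register state trace:
  MOV R3, 30  → R3 = 30
  MOV R4, 5  → R4 = 5
  DIV R3, R4  → R3 = 30 // 5 = 6
Final: R3 = 6

6


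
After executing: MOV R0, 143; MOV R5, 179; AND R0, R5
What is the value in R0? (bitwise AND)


Register state trace:
  MOV R0, 143  → R0 = 143 (0b10001111)
  MOV R5, 179  → R5 = 179 (0b10110011)
  AND R0, R5  → R0 = 143 AND 179 = 131 (0b10000011)
Final: R0 = 131

131


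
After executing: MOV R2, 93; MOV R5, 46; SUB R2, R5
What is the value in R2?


Register state trace:
  MOV R2, 93  → R2 = 93
  MOV R5, 46  → R5 = 46
  SUB R2, R5  → R2 = 93 - 46 = 47
Final: R2 = 47

47


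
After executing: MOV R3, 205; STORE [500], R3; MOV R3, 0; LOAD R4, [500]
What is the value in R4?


Register and memory trace:
  MOV R3, 205  → R3 = 205
  STORE [500], R3  → mem[500] = 205
  MOV R3, 0  → R3 = 0
  LOAD R4, [500]  → R4 = mem[500] = 205
Final: R4 = 205

205


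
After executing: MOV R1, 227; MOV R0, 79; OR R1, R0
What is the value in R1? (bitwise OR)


Register state trace:
  MOV R1, 227  → R1 = 227 (0b11100011)
  MOV R0, 79  → R0 = 79 (0b01001111)
  OR R1, R0   → R1 = 227 OR 79 = 239 (0b11101111)
Final: R1 = 239

239


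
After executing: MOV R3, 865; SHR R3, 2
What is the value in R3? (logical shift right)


Register state trace:
  MOV R3, 865  → R3 = 865
  SHR R3, 2  → R3 = 865 >> 2 = 865 // 2^2 = 216
Final: R3 = 216

216


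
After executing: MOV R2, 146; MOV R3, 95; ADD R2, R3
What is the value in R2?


Register state trace:
  MOV R2, 146  → R2 = 146
  MOV R3, 95  → R3 = 95
  ADD R2, R3  → R2 = 146 + 95 = 241
Final: R2 = 241

241


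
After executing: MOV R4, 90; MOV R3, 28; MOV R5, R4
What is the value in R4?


Register state trace:
  MOV R4, 90  → R4 = 90
  MOV R3, 28  → R3 = 28
  MOV R5, R4  → R5 = 90
Final: R4 = 90

90


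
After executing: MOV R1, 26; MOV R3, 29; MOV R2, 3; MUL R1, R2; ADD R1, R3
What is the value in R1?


Register state trace:
  MOV R1, 26  → R1 = 26
  MOV R3, 29  → R3 = 29
  MOV R2, 3  → R2 = 3
  MUL R1, R2  → R1 = 26 * 3 = 78
  ADD R1, R3  → R1 = 78 + 29 = 107
Final: R1 = 107

107


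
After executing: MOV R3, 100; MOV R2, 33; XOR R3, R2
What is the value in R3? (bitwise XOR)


Register state trace:
  MOV R3, 100  → R3 = 100 (0b01100100)
  MOV R2, 33  → R2 = 33 (0b00100001)
  XOR R3, R2  → R3 = 100 XOR 33 = 69 (0b01000101)
Final: R3 = 69

69


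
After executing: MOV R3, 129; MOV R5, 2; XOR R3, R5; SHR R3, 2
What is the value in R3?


Register state trace:
  MOV R3, 129  → R3 = 129 (0b10000001)
  MOV R5, 2  → R5 = 2 (0b00000010)
  XOR R3, R5  → R3 = 129 XOR 2 = 131 (0b10000011)
  SHR R3, 2  → R3 = 131 >> 2 = 32
Final: R3 = 32

32


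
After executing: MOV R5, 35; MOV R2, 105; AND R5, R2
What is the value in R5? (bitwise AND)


Register state trace:
  MOV R5, 35  → R5 = 35 (0b00100011)
  MOV R2, 105  → R2 = 105 (0b01101001)
  AND R5, R2  → R5 = 35 AND 105 = 33 (0b00100001)
Final: R5 = 33

33


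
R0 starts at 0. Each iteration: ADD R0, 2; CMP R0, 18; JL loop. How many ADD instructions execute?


Loop trace (R0 starts at 0, target 18, step 2):
  ADD #1: R0 = 0 + 2 = 2  → 2 < 18, loop
  ADD #2: R0 = 2 + 2 = 4  → 4 < 18, loop
  ADD #3: R0 = 4 + 2 = 6  → 6 < 18, loop
  ADD #4: R0 = 6 + 2 = 8  → 8 < 18, loop
  ADD #5: R0 = 8 + 2 = 10  → 10 < 18, loop
  ADD #6: R0 = 10 + 2 = 12  → 12 < 18, loop
  ADD #7: R0 = 12 + 2 = 14  → 14 < 18, loop
  ADD #8: R0 = 14 + 2 = 16  → 16 < 18, loop
  ADD #9: R0 = 16 + 2 = 18  → 18 >= 18, exit
Total ADD instructions: 9

9


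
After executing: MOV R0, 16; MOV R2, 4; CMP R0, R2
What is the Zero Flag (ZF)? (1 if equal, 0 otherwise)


Register state trace:
  MOV R0, 16  → R0 = 16
  MOV R2, 4  → R2 = 4
  CMP R0, R2  → computes 16 - 4 = 12
  Result is nonzero, so values are not equal
ZF = 0

0


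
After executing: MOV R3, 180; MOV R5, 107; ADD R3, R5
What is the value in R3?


Register state trace:
  MOV R3, 180  → R3 = 180
  MOV R5, 107  → R5 = 107
  ADD R3, R5  → R3 = 180 + 107 = 287
Final: R3 = 287

287


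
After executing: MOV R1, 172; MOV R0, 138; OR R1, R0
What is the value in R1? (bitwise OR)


Register state trace:
  MOV R1, 172  → R1 = 172 (0b10101100)
  MOV R0, 138  → R0 = 138 (0b10001010)
  OR R1, R0   → R1 = 172 OR 138 = 174 (0b10101110)
Final: R1 = 174

174


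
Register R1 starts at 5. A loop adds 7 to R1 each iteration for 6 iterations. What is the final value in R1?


Starting value: R1 = 5
  Iter 1: R1 = 5 + 7 = 12
  Iter 2: R1 = 12 + 7 = 19
  Iter 3: R1 = 19 + 7 = 26
  Iter 4: R1 = 26 + 7 = 33
  Iter 5: R1 = 33 + 7 = 40
  Iter 6: R1 = 40 + 7 = 47
Final: R1 = 47

47


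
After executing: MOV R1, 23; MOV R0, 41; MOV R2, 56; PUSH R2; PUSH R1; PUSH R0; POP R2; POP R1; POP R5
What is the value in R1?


Stack trace (top is rightmost):
  MOV R1, 23  → R1 = 23
  MOV R0, 41  → R0 = 41
  MOV R2, 56  → R2 = 56
  PUSH R2  → stack: [56]
  PUSH R1  → stack: [56, 23]
  PUSH R0  → stack: [56, 23, 41]
  POP R2  → R2 = 41, stack: [56, 23]
  POP R1  → R1 = 23, stack: [56]
  POP R5  → R5 = 56, stack: []
Final: R1 = 23

23


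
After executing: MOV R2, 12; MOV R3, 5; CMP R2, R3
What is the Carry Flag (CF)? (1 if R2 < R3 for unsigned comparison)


Register state trace:
  MOV R2, 12  → R2 = 12
  MOV R3, 5  → R3 = 5
  CMP R2, R3  → unsigned 12 - 5: no borrow
  12 >= 5, so CF = 0
CF = 0

0


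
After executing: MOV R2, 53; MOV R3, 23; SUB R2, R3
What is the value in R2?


Register state trace:
  MOV R2, 53  → R2 = 53
  MOV R3, 23  → R3 = 23
  SUB R2, R3  → R2 = 53 - 23 = 30
Final: R2 = 30

30


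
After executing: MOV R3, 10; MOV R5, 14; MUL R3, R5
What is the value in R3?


Register state trace:
  MOV R3, 10  → R3 = 10
  MOV R5, 14  → R5 = 14
  MUL R3, R5  → R3 = 10 * 14 = 140
Final: R3 = 140

140


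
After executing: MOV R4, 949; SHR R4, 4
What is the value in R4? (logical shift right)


Register state trace:
  MOV R4, 949  → R4 = 949
  SHR R4, 4  → R4 = 949 >> 4 = 949 // 2^4 = 59
Final: R4 = 59

59


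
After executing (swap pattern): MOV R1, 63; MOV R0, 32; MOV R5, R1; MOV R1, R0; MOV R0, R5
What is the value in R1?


Register state trace (swap pattern):
  MOV R1, 63  → R1 = 63
  MOV R0, 32  → R0 = 32
  MOV R5, R1  → R5 = 63  (save R1)
  MOV R1, R0  → R1 = 32  (R1 gets R0's value)
  MOV R0, R5  → R0 = 63  (R0 gets saved value)
Final: R1 = 32

32


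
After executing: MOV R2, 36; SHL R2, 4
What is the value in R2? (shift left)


Register state trace:
  MOV R2, 36  → R2 = 36
  SHL R2, 4  → R2 = 36 << 4 = 36 * 2^4 = 576
Final: R2 = 576

576


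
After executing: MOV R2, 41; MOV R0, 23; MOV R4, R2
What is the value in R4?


Register state trace:
  MOV R2, 41  → R2 = 41
  MOV R0, 23  → R0 = 23
  MOV R4, R2  → R4 = 41
Final: R4 = 41

41


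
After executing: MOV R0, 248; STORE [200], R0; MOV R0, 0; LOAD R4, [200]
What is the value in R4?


Register and memory trace:
  MOV R0, 248  → R0 = 248
  STORE [200], R0  → mem[200] = 248
  MOV R0, 0  → R0 = 0
  LOAD R4, [200]  → R4 = mem[200] = 248
Final: R4 = 248

248


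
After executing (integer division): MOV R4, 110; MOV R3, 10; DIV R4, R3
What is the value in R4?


Register state trace:
  MOV R4, 110  → R4 = 110
  MOV R3, 10  → R3 = 10
  DIV R4, R3  → R4 = 110 // 10 = 11
Final: R4 = 11

11


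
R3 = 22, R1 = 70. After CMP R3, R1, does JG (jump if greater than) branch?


Trace:
  R3 = 22, R1 = 70
  CMP R3, R1  → compares 22 vs 70
  JG checks: is 22 greater than 70?
  22 < 70, so condition is false
Branch taken: No

No


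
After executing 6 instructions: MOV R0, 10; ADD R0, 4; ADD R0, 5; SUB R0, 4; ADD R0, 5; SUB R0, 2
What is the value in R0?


Register state trace:
  MOV R0, 10  → R0 = 10
  ADD R0, 4  → R0 = 10 + 4 = 14
  ADD R0, 5  → R0 = 14 + 5 = 19
  SUB R0, 4  → R0 = 19 - 4 = 15
  ADD R0, 5  → R0 = 15 + 5 = 20
  SUB R0, 2  → R0 = 20 - 2 = 18
Final: R0 = 18

18


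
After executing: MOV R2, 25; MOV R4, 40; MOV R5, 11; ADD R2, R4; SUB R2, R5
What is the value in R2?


Register state trace:
  MOV R2, 25  → R2 = 25
  MOV R4, 40  → R4 = 40
  MOV R5, 11  → R5 = 11
  ADD R2, R4  → R2 = 25 + 40 = 65
  SUB R2, R5  → R2 = 65 - 11 = 54
Final: R2 = 54

54


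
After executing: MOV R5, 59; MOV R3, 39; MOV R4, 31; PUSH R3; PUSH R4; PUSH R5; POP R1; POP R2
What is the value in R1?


Stack trace (top is rightmost):
  MOV R5, 59  → R5 = 59
  MOV R3, 39  → R3 = 39
  MOV R4, 31  → R4 = 31
  PUSH R3  → stack: [39]
  PUSH R4  → stack: [39, 31]
  PUSH R5  → stack: [39, 31, 59]
  POP R1  → R1 = 59, stack: [39, 31]
  POP R2  → R2 = 31, stack: [39]
Final: R1 = 59

59


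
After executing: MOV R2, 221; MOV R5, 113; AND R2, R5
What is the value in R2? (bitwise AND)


Register state trace:
  MOV R2, 221  → R2 = 221 (0b11011101)
  MOV R5, 113  → R5 = 113 (0b01110001)
  AND R2, R5  → R2 = 221 AND 113 = 81 (0b01010001)
Final: R2 = 81

81


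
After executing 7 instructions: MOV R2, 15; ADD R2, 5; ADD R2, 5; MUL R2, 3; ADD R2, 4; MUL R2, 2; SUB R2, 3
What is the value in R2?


Register state trace:
  MOV R2, 15  → R2 = 15
  ADD R2, 5  → R2 = 15 + 5 = 20
  ADD R2, 5  → R2 = 20 + 5 = 25
  MUL R2, 3  → R2 = 25 * 3 = 75
  ADD R2, 4  → R2 = 75 + 4 = 79
  MUL R2, 2  → R2 = 79 * 2 = 158
  SUB R2, 3  → R2 = 158 - 3 = 155
Final: R2 = 155

155


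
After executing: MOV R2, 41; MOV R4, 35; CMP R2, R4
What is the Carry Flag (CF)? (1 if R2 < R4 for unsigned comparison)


Register state trace:
  MOV R2, 41  → R2 = 41
  MOV R4, 35  → R4 = 35
  CMP R2, R4  → unsigned 41 - 35: no borrow
  41 >= 35, so CF = 0
CF = 0

0


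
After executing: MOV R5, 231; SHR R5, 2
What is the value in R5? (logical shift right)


Register state trace:
  MOV R5, 231  → R5 = 231
  SHR R5, 2  → R5 = 231 >> 2 = 231 // 2^2 = 57
Final: R5 = 57

57


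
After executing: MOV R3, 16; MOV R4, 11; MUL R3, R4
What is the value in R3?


Register state trace:
  MOV R3, 16  → R3 = 16
  MOV R4, 11  → R4 = 11
  MUL R3, R4  → R3 = 16 * 11 = 176
Final: R3 = 176

176


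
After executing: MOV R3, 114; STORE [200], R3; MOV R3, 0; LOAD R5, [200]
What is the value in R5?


Register and memory trace:
  MOV R3, 114  → R3 = 114
  STORE [200], R3  → mem[200] = 114
  MOV R3, 0  → R3 = 0
  LOAD R5, [200]  → R5 = mem[200] = 114
Final: R5 = 114

114


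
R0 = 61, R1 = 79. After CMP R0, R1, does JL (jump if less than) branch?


Trace:
  R0 = 61, R1 = 79
  CMP R0, R1  → compares 61 vs 79
  JL checks: is 61 less than 79?
  61 < 79, so condition is true
Branch taken: Yes

Yes


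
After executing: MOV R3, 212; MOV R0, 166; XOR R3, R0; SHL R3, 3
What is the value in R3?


Register state trace:
  MOV R3, 212  → R3 = 212 (0b11010100)
  MOV R0, 166  → R0 = 166 (0b10100110)
  XOR R3, R0  → R3 = 212 XOR 166 = 114 (0b01110010)
  SHL R3, 3  → R3 = 114 << 3 = 912
Final: R3 = 912

912


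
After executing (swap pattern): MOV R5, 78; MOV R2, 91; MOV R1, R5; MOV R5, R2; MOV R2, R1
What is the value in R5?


Register state trace (swap pattern):
  MOV R5, 78  → R5 = 78
  MOV R2, 91  → R2 = 91
  MOV R1, R5  → R1 = 78  (save R5)
  MOV R5, R2  → R5 = 91  (R5 gets R2's value)
  MOV R2, R1  → R2 = 78  (R2 gets saved value)
Final: R5 = 91

91


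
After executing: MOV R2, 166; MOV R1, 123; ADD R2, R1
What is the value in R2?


Register state trace:
  MOV R2, 166  → R2 = 166
  MOV R1, 123  → R1 = 123
  ADD R2, R1  → R2 = 166 + 123 = 289
Final: R2 = 289

289


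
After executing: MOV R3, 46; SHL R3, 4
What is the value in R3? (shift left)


Register state trace:
  MOV R3, 46  → R3 = 46
  SHL R3, 4  → R3 = 46 << 4 = 46 * 2^4 = 736
Final: R3 = 736

736


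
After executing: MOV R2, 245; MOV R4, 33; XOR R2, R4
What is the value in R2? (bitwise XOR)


Register state trace:
  MOV R2, 245  → R2 = 245 (0b11110101)
  MOV R4, 33  → R4 = 33 (0b00100001)
  XOR R2, R4  → R2 = 245 XOR 33 = 212 (0b11010100)
Final: R2 = 212

212


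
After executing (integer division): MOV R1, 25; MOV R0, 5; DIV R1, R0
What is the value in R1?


Register state trace:
  MOV R1, 25  → R1 = 25
  MOV R0, 5  → R0 = 5
  DIV R1, R0  → R1 = 25 // 5 = 5
Final: R1 = 5

5


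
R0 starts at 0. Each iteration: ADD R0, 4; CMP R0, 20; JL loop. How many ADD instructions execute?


Loop trace (R0 starts at 0, target 20, step 4):
  ADD #1: R0 = 0 + 4 = 4  → 4 < 20, loop
  ADD #2: R0 = 4 + 4 = 8  → 8 < 20, loop
  ADD #3: R0 = 8 + 4 = 12  → 12 < 20, loop
  ADD #4: R0 = 12 + 4 = 16  → 16 < 20, loop
  ADD #5: R0 = 16 + 4 = 20  → 20 >= 20, exit
Total ADD instructions: 5

5


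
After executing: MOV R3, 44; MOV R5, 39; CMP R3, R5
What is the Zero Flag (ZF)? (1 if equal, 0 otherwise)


Register state trace:
  MOV R3, 44  → R3 = 44
  MOV R5, 39  → R5 = 39
  CMP R3, R5  → computes 44 - 39 = 5
  Result is nonzero, so values are not equal
ZF = 0

0


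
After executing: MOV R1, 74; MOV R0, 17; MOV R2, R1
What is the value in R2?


Register state trace:
  MOV R1, 74  → R1 = 74
  MOV R0, 17  → R0 = 17
  MOV R2, R1  → R2 = 74
Final: R2 = 74

74


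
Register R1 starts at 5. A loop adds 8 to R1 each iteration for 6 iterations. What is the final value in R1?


Starting value: R1 = 5
  Iter 1: R1 = 5 + 8 = 13
  Iter 2: R1 = 13 + 8 = 21
  Iter 3: R1 = 21 + 8 = 29
  Iter 4: R1 = 29 + 8 = 37
  Iter 5: R1 = 37 + 8 = 45
  Iter 6: R1 = 45 + 8 = 53
Final: R1 = 53

53


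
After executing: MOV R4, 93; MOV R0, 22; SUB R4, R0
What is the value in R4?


Register state trace:
  MOV R4, 93  → R4 = 93
  MOV R0, 22  → R0 = 22
  SUB R4, R0  → R4 = 93 - 22 = 71
Final: R4 = 71

71


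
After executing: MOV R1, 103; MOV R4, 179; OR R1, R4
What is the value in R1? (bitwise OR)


Register state trace:
  MOV R1, 103  → R1 = 103 (0b01100111)
  MOV R4, 179  → R4 = 179 (0b10110011)
  OR R1, R4   → R1 = 103 OR 179 = 247 (0b11110111)
Final: R1 = 247

247


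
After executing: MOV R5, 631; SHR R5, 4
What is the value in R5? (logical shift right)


Register state trace:
  MOV R5, 631  → R5 = 631
  SHR R5, 4  → R5 = 631 >> 4 = 631 // 2^4 = 39
Final: R5 = 39

39


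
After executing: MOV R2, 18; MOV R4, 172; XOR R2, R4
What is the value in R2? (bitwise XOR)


Register state trace:
  MOV R2, 18  → R2 = 18 (0b00010010)
  MOV R4, 172  → R4 = 172 (0b10101100)
  XOR R2, R4  → R2 = 18 XOR 172 = 190 (0b10111110)
Final: R2 = 190

190


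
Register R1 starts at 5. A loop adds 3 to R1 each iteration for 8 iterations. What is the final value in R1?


Starting value: R1 = 5
  Iter 1: R1 = 5 + 3 = 8
  Iter 2: R1 = 8 + 3 = 11
  Iter 3: R1 = 11 + 3 = 14
  Iter 4: R1 = 14 + 3 = 17
  Iter 5: R1 = 17 + 3 = 20
  Iter 6: R1 = 20 + 3 = 23
  Iter 7: R1 = 23 + 3 = 26
  Iter 8: R1 = 26 + 3 = 29
Final: R1 = 29

29


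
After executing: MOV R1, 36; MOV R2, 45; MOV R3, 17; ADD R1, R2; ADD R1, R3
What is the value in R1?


Register state trace:
  MOV R1, 36  → R1 = 36
  MOV R2, 45  → R2 = 45
  MOV R3, 17  → R3 = 17
  ADD R1, R2  → R1 = 36 + 45 = 81
  ADD R1, R3  → R1 = 81 + 17 = 98
Final: R1 = 98

98


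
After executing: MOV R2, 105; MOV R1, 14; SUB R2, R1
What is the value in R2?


Register state trace:
  MOV R2, 105  → R2 = 105
  MOV R1, 14  → R1 = 14
  SUB R2, R1  → R2 = 105 - 14 = 91
Final: R2 = 91

91


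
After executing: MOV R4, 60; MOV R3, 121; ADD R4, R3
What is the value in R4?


Register state trace:
  MOV R4, 60  → R4 = 60
  MOV R3, 121  → R3 = 121
  ADD R4, R3  → R4 = 60 + 121 = 181
Final: R4 = 181

181


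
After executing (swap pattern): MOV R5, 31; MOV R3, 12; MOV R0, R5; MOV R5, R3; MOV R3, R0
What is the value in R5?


Register state trace (swap pattern):
  MOV R5, 31  → R5 = 31
  MOV R3, 12  → R3 = 12
  MOV R0, R5  → R0 = 31  (save R5)
  MOV R5, R3  → R5 = 12  (R5 gets R3's value)
  MOV R3, R0  → R3 = 31  (R3 gets saved value)
Final: R5 = 12

12


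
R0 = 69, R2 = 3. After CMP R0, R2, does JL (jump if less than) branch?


Trace:
  R0 = 69, R2 = 3
  CMP R0, R2  → compares 69 vs 3
  JL checks: is 69 less than 3?
  69 > 3, so condition is false
Branch taken: No

No


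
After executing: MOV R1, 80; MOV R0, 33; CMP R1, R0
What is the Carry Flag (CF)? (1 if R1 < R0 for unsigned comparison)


Register state trace:
  MOV R1, 80  → R1 = 80
  MOV R0, 33  → R0 = 33
  CMP R1, R0  → unsigned 80 - 33: no borrow
  80 >= 33, so CF = 0
CF = 0

0


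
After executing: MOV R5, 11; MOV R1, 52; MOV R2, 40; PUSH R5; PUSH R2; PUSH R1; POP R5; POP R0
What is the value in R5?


Stack trace (top is rightmost):
  MOV R5, 11  → R5 = 11
  MOV R1, 52  → R1 = 52
  MOV R2, 40  → R2 = 40
  PUSH R5  → stack: [11]
  PUSH R2  → stack: [11, 40]
  PUSH R1  → stack: [11, 40, 52]
  POP R5  → R5 = 52, stack: [11, 40]
  POP R0  → R0 = 40, stack: [11]
Final: R5 = 52

52


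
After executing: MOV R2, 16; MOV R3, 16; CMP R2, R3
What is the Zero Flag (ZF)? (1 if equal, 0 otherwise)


Register state trace:
  MOV R2, 16  → R2 = 16
  MOV R3, 16  → R3 = 16
  CMP R2, R3  → computes 16 - 16 = 0
  Result is zero, so values are equal
ZF = 1

1


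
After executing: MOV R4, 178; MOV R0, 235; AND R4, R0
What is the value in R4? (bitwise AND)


Register state trace:
  MOV R4, 178  → R4 = 178 (0b10110010)
  MOV R0, 235  → R0 = 235 (0b11101011)
  AND R4, R0  → R4 = 178 AND 235 = 162 (0b10100010)
Final: R4 = 162

162


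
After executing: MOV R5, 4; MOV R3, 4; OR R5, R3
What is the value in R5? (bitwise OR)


Register state trace:
  MOV R5, 4  → R5 = 4 (0b00000100)
  MOV R3, 4  → R3 = 4 (0b00000100)
  OR R5, R3   → R5 = 4 OR 4 = 4 (0b00000100)
Final: R5 = 4

4


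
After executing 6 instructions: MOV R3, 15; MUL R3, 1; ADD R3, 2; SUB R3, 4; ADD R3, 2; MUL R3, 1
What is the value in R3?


Register state trace:
  MOV R3, 15  → R3 = 15
  MUL R3, 1  → R3 = 15 * 1 = 15
  ADD R3, 2  → R3 = 15 + 2 = 17
  SUB R3, 4  → R3 = 17 - 4 = 13
  ADD R3, 2  → R3 = 13 + 2 = 15
  MUL R3, 1  → R3 = 15 * 1 = 15
Final: R3 = 15

15


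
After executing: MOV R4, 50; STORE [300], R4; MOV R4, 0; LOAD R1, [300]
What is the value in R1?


Register and memory trace:
  MOV R4, 50  → R4 = 50
  STORE [300], R4  → mem[300] = 50
  MOV R4, 0  → R4 = 0
  LOAD R1, [300]  → R1 = mem[300] = 50
Final: R1 = 50

50


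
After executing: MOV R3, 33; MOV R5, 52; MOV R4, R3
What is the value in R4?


Register state trace:
  MOV R3, 33  → R3 = 33
  MOV R5, 52  → R5 = 52
  MOV R4, R3  → R4 = 33
Final: R4 = 33

33


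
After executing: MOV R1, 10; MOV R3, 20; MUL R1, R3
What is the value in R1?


Register state trace:
  MOV R1, 10  → R1 = 10
  MOV R3, 20  → R3 = 20
  MUL R1, R3  → R1 = 10 * 20 = 200
Final: R1 = 200

200


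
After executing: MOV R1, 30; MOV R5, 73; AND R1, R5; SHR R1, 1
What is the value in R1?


Register state trace:
  MOV R1, 30  → R1 = 30 (0b00011110)
  MOV R5, 73  → R5 = 73 (0b01001001)
  AND R1, R5  → R1 = 30 AND 73 = 8 (0b00001000)
  SHR R1, 1  → R1 = 8 >> 1 = 4
Final: R1 = 4

4


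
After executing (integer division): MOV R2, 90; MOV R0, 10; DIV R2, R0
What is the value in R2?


Register state trace:
  MOV R2, 90  → R2 = 90
  MOV R0, 10  → R0 = 10
  DIV R2, R0  → R2 = 90 // 10 = 9
Final: R2 = 9

9


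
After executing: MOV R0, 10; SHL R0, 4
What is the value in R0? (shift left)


Register state trace:
  MOV R0, 10  → R0 = 10
  SHL R0, 4  → R0 = 10 << 4 = 10 * 2^4 = 160
Final: R0 = 160

160


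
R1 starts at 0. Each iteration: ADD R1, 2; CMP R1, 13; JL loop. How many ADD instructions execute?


Loop trace (R1 starts at 0, target 13, step 2):
  ADD #1: R1 = 0 + 2 = 2  → 2 < 13, loop
  ADD #2: R1 = 2 + 2 = 4  → 4 < 13, loop
  ADD #3: R1 = 4 + 2 = 6  → 6 < 13, loop
  ADD #4: R1 = 6 + 2 = 8  → 8 < 13, loop
  ADD #5: R1 = 8 + 2 = 10  → 10 < 13, loop
  ADD #6: R1 = 10 + 2 = 12  → 12 < 13, loop
  ADD #7: R1 = 12 + 2 = 14  → 14 >= 13, exit
Total ADD instructions: 7

7


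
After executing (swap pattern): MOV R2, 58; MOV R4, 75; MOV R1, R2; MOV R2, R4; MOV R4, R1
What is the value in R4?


Register state trace (swap pattern):
  MOV R2, 58  → R2 = 58
  MOV R4, 75  → R4 = 75
  MOV R1, R2  → R1 = 58  (save R2)
  MOV R2, R4  → R2 = 75  (R2 gets R4's value)
  MOV R4, R1  → R4 = 58  (R4 gets saved value)
Final: R4 = 58

58


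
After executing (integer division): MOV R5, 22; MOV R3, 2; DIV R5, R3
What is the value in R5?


Register state trace:
  MOV R5, 22  → R5 = 22
  MOV R3, 2  → R3 = 2
  DIV R5, R3  → R5 = 22 // 2 = 11
Final: R5 = 11

11


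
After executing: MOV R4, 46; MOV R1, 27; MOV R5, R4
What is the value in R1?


Register state trace:
  MOV R4, 46  → R4 = 46
  MOV R1, 27  → R1 = 27
  MOV R5, R4  → R5 = 46
Final: R1 = 27

27


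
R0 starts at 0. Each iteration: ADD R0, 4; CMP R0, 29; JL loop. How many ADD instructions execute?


Loop trace (R0 starts at 0, target 29, step 4):
  ADD #1: R0 = 0 + 4 = 4  → 4 < 29, loop
  ADD #2: R0 = 4 + 4 = 8  → 8 < 29, loop
  ADD #3: R0 = 8 + 4 = 12  → 12 < 29, loop
  ADD #4: R0 = 12 + 4 = 16  → 16 < 29, loop
  ADD #5: R0 = 16 + 4 = 20  → 20 < 29, loop
  ADD #6: R0 = 20 + 4 = 24  → 24 < 29, loop
  ADD #7: R0 = 24 + 4 = 28  → 28 < 29, loop
  ADD #8: R0 = 28 + 4 = 32  → 32 >= 29, exit
Total ADD instructions: 8

8


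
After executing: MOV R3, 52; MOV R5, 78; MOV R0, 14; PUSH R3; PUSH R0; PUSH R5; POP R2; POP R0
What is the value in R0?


Stack trace (top is rightmost):
  MOV R3, 52  → R3 = 52
  MOV R5, 78  → R5 = 78
  MOV R0, 14  → R0 = 14
  PUSH R3  → stack: [52]
  PUSH R0  → stack: [52, 14]
  PUSH R5  → stack: [52, 14, 78]
  POP R2  → R2 = 78, stack: [52, 14]
  POP R0  → R0 = 14, stack: [52]
Final: R0 = 14

14


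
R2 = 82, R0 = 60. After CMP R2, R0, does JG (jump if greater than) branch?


Trace:
  R2 = 82, R0 = 60
  CMP R2, R0  → compares 82 vs 60
  JG checks: is 82 greater than 60?
  82 > 60, so condition is true
Branch taken: Yes

Yes


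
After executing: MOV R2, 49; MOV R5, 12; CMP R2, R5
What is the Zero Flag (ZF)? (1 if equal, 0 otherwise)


Register state trace:
  MOV R2, 49  → R2 = 49
  MOV R5, 12  → R5 = 12
  CMP R2, R5  → computes 49 - 12 = 37
  Result is nonzero, so values are not equal
ZF = 0

0


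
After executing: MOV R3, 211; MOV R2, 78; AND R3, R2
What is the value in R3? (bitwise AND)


Register state trace:
  MOV R3, 211  → R3 = 211 (0b11010011)
  MOV R2, 78  → R2 = 78 (0b01001110)
  AND R3, R2  → R3 = 211 AND 78 = 66 (0b01000010)
Final: R3 = 66

66


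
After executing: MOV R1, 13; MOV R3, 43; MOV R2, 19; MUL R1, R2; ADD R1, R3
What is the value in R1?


Register state trace:
  MOV R1, 13  → R1 = 13
  MOV R3, 43  → R3 = 43
  MOV R2, 19  → R2 = 19
  MUL R1, R2  → R1 = 13 * 19 = 247
  ADD R1, R3  → R1 = 247 + 43 = 290
Final: R1 = 290

290


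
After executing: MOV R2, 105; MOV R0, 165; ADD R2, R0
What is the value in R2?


Register state trace:
  MOV R2, 105  → R2 = 105
  MOV R0, 165  → R0 = 165
  ADD R2, R0  → R2 = 105 + 165 = 270
Final: R2 = 270

270


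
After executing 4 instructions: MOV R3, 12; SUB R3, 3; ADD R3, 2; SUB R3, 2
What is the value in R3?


Register state trace:
  MOV R3, 12  → R3 = 12
  SUB R3, 3  → R3 = 12 - 3 = 9
  ADD R3, 2  → R3 = 9 + 2 = 11
  SUB R3, 2  → R3 = 11 - 2 = 9
Final: R3 = 9

9


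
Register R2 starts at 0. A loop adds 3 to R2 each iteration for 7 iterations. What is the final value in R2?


Starting value: R2 = 0
  Iter 1: R2 = 0 + 3 = 3
  Iter 2: R2 = 3 + 3 = 6
  Iter 3: R2 = 6 + 3 = 9
  Iter 4: R2 = 9 + 3 = 12
  Iter 5: R2 = 12 + 3 = 15
  Iter 6: R2 = 15 + 3 = 18
  Iter 7: R2 = 18 + 3 = 21
Final: R2 = 21

21


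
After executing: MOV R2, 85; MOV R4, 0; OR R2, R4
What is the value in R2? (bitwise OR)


Register state trace:
  MOV R2, 85  → R2 = 85 (0b01010101)
  MOV R4, 0  → R4 = 0 (0b00000000)
  OR R2, R4   → R2 = 85 OR 0 = 85 (0b01010101)
Final: R2 = 85

85


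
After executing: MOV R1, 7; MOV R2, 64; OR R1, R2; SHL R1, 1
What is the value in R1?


Register state trace:
  MOV R1, 7  → R1 = 7 (0b00000111)
  MOV R2, 64  → R2 = 64 (0b01000000)
  OR R1, R2  → R1 = 7 OR 64 = 71 (0b01000111)
  SHL R1, 1  → R1 = 71 << 1 = 142
Final: R1 = 142

142


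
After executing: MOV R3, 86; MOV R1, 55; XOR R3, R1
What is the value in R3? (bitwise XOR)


Register state trace:
  MOV R3, 86  → R3 = 86 (0b01010110)
  MOV R1, 55  → R1 = 55 (0b00110111)
  XOR R3, R1  → R3 = 86 XOR 55 = 97 (0b01100001)
Final: R3 = 97

97


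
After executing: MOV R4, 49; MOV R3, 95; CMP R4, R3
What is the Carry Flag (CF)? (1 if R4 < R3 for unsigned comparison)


Register state trace:
  MOV R4, 49  → R4 = 49
  MOV R3, 95  → R3 = 95
  CMP R4, R3  → unsigned 49 - 95: borrow occurs
  49 < 95, so CF = 1
CF = 1

1


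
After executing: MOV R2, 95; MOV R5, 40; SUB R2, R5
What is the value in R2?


Register state trace:
  MOV R2, 95  → R2 = 95
  MOV R5, 40  → R5 = 40
  SUB R2, R5  → R2 = 95 - 40 = 55
Final: R2 = 55

55


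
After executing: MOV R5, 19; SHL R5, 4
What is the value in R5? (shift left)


Register state trace:
  MOV R5, 19  → R5 = 19
  SHL R5, 4  → R5 = 19 << 4 = 19 * 2^4 = 304
Final: R5 = 304

304


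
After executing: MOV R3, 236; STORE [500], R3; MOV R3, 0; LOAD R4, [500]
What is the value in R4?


Register and memory trace:
  MOV R3, 236  → R3 = 236
  STORE [500], R3  → mem[500] = 236
  MOV R3, 0  → R3 = 0
  LOAD R4, [500]  → R4 = mem[500] = 236
Final: R4 = 236

236


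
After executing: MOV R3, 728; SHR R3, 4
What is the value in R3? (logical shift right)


Register state trace:
  MOV R3, 728  → R3 = 728
  SHR R3, 4  → R3 = 728 >> 4 = 728 // 2^4 = 45
Final: R3 = 45

45


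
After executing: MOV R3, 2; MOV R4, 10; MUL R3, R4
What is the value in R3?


Register state trace:
  MOV R3, 2  → R3 = 2
  MOV R4, 10  → R4 = 10
  MUL R3, R4  → R3 = 2 * 10 = 20
Final: R3 = 20

20


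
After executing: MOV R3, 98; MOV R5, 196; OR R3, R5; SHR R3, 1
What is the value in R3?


Register state trace:
  MOV R3, 98  → R3 = 98 (0b01100010)
  MOV R5, 196  → R5 = 196 (0b11000100)
  OR R3, R5  → R3 = 98 OR 196 = 230 (0b11100110)
  SHR R3, 1  → R3 = 230 >> 1 = 115
Final: R3 = 115

115


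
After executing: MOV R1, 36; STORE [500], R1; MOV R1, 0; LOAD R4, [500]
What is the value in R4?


Register and memory trace:
  MOV R1, 36  → R1 = 36
  STORE [500], R1  → mem[500] = 36
  MOV R1, 0  → R1 = 0
  LOAD R4, [500]  → R4 = mem[500] = 36
Final: R4 = 36

36


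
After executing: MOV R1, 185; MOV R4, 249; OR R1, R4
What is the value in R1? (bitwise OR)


Register state trace:
  MOV R1, 185  → R1 = 185 (0b10111001)
  MOV R4, 249  → R4 = 249 (0b11111001)
  OR R1, R4   → R1 = 185 OR 249 = 249 (0b11111001)
Final: R1 = 249

249


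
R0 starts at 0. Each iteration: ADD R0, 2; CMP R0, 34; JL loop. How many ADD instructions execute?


Loop trace (R0 starts at 0, target 34, step 2):
  ADD #1: R0 = 0 + 2 = 2  → 2 < 34, loop
  ADD #2: R0 = 2 + 2 = 4  → 4 < 34, loop
  ADD #3: R0 = 4 + 2 = 6  → 6 < 34, loop
  ADD #4: R0 = 6 + 2 = 8  → 8 < 34, loop
  ADD #5: R0 = 8 + 2 = 10  → 10 < 34, loop
  ADD #6: R0 = 10 + 2 = 12  → 12 < 34, loop
  ADD #7: R0 = 12 + 2 = 14  → 14 < 34, loop
  ADD #8: R0 = 14 + 2 = 16  → 16 < 34, loop
  ADD #9: R0 = 16 + 2 = 18  → 18 < 34, loop
  ADD #10: R0 = 18 + 2 = 20  → 20 < 34, loop
  ADD #11: R0 = 20 + 2 = 22  → 22 < 34, loop
  ADD #12: R0 = 22 + 2 = 24  → 24 < 34, loop
  ADD #13: R0 = 24 + 2 = 26  → 26 < 34, loop
  ADD #14: R0 = 26 + 2 = 28  → 28 < 34, loop
  ADD #15: R0 = 28 + 2 = 30  → 30 < 34, loop
  ADD #16: R0 = 30 + 2 = 32  → 32 < 34, loop
  ADD #17: R0 = 32 + 2 = 34  → 34 >= 34, exit
Total ADD instructions: 17

17


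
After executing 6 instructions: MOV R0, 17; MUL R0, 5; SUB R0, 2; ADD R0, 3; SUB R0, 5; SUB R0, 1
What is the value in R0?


Register state trace:
  MOV R0, 17  → R0 = 17
  MUL R0, 5  → R0 = 17 * 5 = 85
  SUB R0, 2  → R0 = 85 - 2 = 83
  ADD R0, 3  → R0 = 83 + 3 = 86
  SUB R0, 5  → R0 = 86 - 5 = 81
  SUB R0, 1  → R0 = 81 - 1 = 80
Final: R0 = 80

80


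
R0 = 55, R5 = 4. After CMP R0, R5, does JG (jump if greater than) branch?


Trace:
  R0 = 55, R5 = 4
  CMP R0, R5  → compares 55 vs 4
  JG checks: is 55 greater than 4?
  55 > 4, so condition is true
Branch taken: Yes

Yes


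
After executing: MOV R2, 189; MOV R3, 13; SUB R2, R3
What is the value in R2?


Register state trace:
  MOV R2, 189  → R2 = 189
  MOV R3, 13  → R3 = 13
  SUB R2, R3  → R2 = 189 - 13 = 176
Final: R2 = 176

176


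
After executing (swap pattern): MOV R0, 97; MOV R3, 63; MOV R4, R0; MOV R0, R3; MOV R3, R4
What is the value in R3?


Register state trace (swap pattern):
  MOV R0, 97  → R0 = 97
  MOV R3, 63  → R3 = 63
  MOV R4, R0  → R4 = 97  (save R0)
  MOV R0, R3  → R0 = 63  (R0 gets R3's value)
  MOV R3, R4  → R3 = 97  (R3 gets saved value)
Final: R3 = 97

97


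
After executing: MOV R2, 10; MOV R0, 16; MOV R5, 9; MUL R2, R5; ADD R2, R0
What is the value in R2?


Register state trace:
  MOV R2, 10  → R2 = 10
  MOV R0, 16  → R0 = 16
  MOV R5, 9  → R5 = 9
  MUL R2, R5  → R2 = 10 * 9 = 90
  ADD R2, R0  → R2 = 90 + 16 = 106
Final: R2 = 106

106


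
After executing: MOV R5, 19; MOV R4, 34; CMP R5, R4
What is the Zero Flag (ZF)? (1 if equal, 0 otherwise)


Register state trace:
  MOV R5, 19  → R5 = 19
  MOV R4, 34  → R4 = 34
  CMP R5, R4  → computes 19 - 34 = -15
  Result is nonzero, so values are not equal
ZF = 0

0


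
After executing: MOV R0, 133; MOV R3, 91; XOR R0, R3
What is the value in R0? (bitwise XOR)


Register state trace:
  MOV R0, 133  → R0 = 133 (0b10000101)
  MOV R3, 91  → R3 = 91 (0b01011011)
  XOR R0, R3  → R0 = 133 XOR 91 = 222 (0b11011110)
Final: R0 = 222

222


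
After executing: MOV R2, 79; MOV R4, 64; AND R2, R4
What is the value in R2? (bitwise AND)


Register state trace:
  MOV R2, 79  → R2 = 79 (0b01001111)
  MOV R4, 64  → R4 = 64 (0b01000000)
  AND R2, R4  → R2 = 79 AND 64 = 64 (0b01000000)
Final: R2 = 64

64


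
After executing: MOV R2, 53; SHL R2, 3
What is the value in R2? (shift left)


Register state trace:
  MOV R2, 53  → R2 = 53
  SHL R2, 3  → R2 = 53 << 3 = 53 * 2^3 = 424
Final: R2 = 424

424


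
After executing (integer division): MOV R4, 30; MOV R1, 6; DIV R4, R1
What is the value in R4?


Register state trace:
  MOV R4, 30  → R4 = 30
  MOV R1, 6  → R1 = 6
  DIV R4, R1  → R4 = 30 // 6 = 5
Final: R4 = 5

5


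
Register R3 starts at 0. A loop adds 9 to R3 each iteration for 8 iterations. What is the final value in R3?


Starting value: R3 = 0
  Iter 1: R3 = 0 + 9 = 9
  Iter 2: R3 = 9 + 9 = 18
  Iter 3: R3 = 18 + 9 = 27
  Iter 4: R3 = 27 + 9 = 36
  Iter 5: R3 = 36 + 9 = 45
  Iter 6: R3 = 45 + 9 = 54
  Iter 7: R3 = 54 + 9 = 63
  Iter 8: R3 = 63 + 9 = 72
Final: R3 = 72

72


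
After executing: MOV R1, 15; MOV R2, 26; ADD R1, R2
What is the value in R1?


Register state trace:
  MOV R1, 15  → R1 = 15
  MOV R2, 26  → R2 = 26
  ADD R1, R2  → R1 = 15 + 26 = 41
Final: R1 = 41

41


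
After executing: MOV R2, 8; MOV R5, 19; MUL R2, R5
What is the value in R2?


Register state trace:
  MOV R2, 8  → R2 = 8
  MOV R5, 19  → R5 = 19
  MUL R2, R5  → R2 = 8 * 19 = 152
Final: R2 = 152

152


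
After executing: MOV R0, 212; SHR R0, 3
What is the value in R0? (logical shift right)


Register state trace:
  MOV R0, 212  → R0 = 212
  SHR R0, 3  → R0 = 212 >> 3 = 212 // 2^3 = 26
Final: R0 = 26

26


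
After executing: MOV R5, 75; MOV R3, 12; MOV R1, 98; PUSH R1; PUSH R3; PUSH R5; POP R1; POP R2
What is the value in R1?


Stack trace (top is rightmost):
  MOV R5, 75  → R5 = 75
  MOV R3, 12  → R3 = 12
  MOV R1, 98  → R1 = 98
  PUSH R1  → stack: [98]
  PUSH R3  → stack: [98, 12]
  PUSH R5  → stack: [98, 12, 75]
  POP R1  → R1 = 75, stack: [98, 12]
  POP R2  → R2 = 12, stack: [98]
Final: R1 = 75

75


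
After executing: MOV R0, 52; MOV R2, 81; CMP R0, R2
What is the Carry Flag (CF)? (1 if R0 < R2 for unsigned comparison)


Register state trace:
  MOV R0, 52  → R0 = 52
  MOV R2, 81  → R2 = 81
  CMP R0, R2  → unsigned 52 - 81: borrow occurs
  52 < 81, so CF = 1
CF = 1

1


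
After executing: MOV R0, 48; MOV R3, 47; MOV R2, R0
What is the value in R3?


Register state trace:
  MOV R0, 48  → R0 = 48
  MOV R3, 47  → R3 = 47
  MOV R2, R0  → R2 = 48
Final: R3 = 47

47


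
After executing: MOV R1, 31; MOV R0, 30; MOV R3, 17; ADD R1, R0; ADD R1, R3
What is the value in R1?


Register state trace:
  MOV R1, 31  → R1 = 31
  MOV R0, 30  → R0 = 30
  MOV R3, 17  → R3 = 17
  ADD R1, R0  → R1 = 31 + 30 = 61
  ADD R1, R3  → R1 = 61 + 17 = 78
Final: R1 = 78

78


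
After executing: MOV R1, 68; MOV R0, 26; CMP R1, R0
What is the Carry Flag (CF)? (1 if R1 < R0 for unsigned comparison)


Register state trace:
  MOV R1, 68  → R1 = 68
  MOV R0, 26  → R0 = 26
  CMP R1, R0  → unsigned 68 - 26: no borrow
  68 >= 26, so CF = 0
CF = 0

0


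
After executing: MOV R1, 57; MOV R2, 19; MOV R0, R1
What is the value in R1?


Register state trace:
  MOV R1, 57  → R1 = 57
  MOV R2, 19  → R2 = 19
  MOV R0, R1  → R0 = 57
Final: R1 = 57

57


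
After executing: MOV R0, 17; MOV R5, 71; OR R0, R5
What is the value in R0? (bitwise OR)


Register state trace:
  MOV R0, 17  → R0 = 17 (0b00010001)
  MOV R5, 71  → R5 = 71 (0b01000111)
  OR R0, R5   → R0 = 17 OR 71 = 87 (0b01010111)
Final: R0 = 87

87
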